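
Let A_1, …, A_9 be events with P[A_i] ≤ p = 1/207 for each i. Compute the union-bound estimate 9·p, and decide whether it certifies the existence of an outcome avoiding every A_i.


Union bound: P[∪_{i=1}^{9} A_i] ≤ Σ_i P[A_i] ≤ 9·p = 9·(1/207) = 1/23.
Numerically: 1/23 ≈ 0.04348.
Is 1/23 < 1? YES.
Since P[∪ A_i] ≤ 1/23 < 1, the complement has P[∩ A_i^c] ≥ 1 − 1/23 = 22/23 > 0, so some outcome avoids every A_i.

9·p = 1/23 ≈ 0.04348; existence CERTIFIED by the union bound.


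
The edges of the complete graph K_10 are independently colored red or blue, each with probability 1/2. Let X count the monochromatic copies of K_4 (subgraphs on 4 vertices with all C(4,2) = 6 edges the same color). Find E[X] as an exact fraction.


Let X = Σ_S X_S over the C(10, 4) = 210 subsets S of size 4, where X_S = 1 if the K_4 on S is monochromatic.
For a fixed S, the K_4 on S has C(4, 2) = 6 edges. P[all 6 edges red] = (1/2)^6, and likewise for blue, so P[monochromatic] = 2·(1/2)^6 = 2^{1 − 6} = 1/32.
By linearity: E[X] = C(10, 4) · 2^{1 − 6} = 210 · 1/32 = 105/16.
Numerically: E[X] ≈ 6.562500.

E[X] = C(10,4)·2^(1−C(4,2)) = 105/16 ≈ 6.562500.


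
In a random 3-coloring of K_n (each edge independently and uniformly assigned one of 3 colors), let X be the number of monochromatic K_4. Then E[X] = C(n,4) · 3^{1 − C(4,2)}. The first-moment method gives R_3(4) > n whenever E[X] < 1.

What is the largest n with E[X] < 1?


We need C(n, 4) · 3^{1 − 6} < 1, i.e. C(n, 4) < 3^{6 − 1} = 243.
Check values of n near the boundary:
  n = 8: C(8, 4) = 70; 70 < 243? YES
  n = 9: C(9, 4) = 126; 126 < 243? YES
  n = 10: C(10, 4) = 210; 210 < 243? YES
  n = 11: C(11, 4) = 330; 330 < 243? NO
  n = 12: C(12, 4) = 495; 495 < 243? NO
The largest n with C(n, 4) < 243 is n = 10 (where E[X] = 70/81 ≈ 0.86420). Hence R_3(4) > 10, i.e. R_3(4) ≥ 11.

Largest n = 10; hence R_3(4) > 10.


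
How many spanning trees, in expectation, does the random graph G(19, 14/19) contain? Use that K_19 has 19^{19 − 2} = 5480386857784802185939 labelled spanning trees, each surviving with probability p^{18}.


K_19 has 19^{19 − 2} = 5480386857784802185939 labelled spanning trees.
For each such spanning tree H, let X_H = 1 if all 18 edges of H are present in G. Then P[X_H = 1] = p^{18} = (14/19)^{18} = 426878854210636742656/104127350297911241532841.
By linearity of expectation: E[X] = Σ_H E[X_H] = 5480386857784802185939 · p^{18} = 5480386857784802185939 · 426878854210636742656/104127350297911241532841 = 426878854210636742656/19.
Numerically: E[X] ≈ 2.25e+19.

E[X] = 5480386857784802185939 · (14/19)^{18} = 426878854210636742656/19 ≈ 2.25e+19.


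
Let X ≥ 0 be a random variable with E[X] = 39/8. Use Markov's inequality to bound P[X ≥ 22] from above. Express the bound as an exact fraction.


μ = E[X] = 39/8, a = 22.
Markov: P[X ≥ 22] ≤ μ/a = (39/8)/22 = 39/176.
Numerically: ≈ 0.222.
(Since a = 22 > μ = 4.875, the bound 39/176 is < 1 and informative.)

P[X ≥ 22] ≤ 39/176 ≈ 0.222.


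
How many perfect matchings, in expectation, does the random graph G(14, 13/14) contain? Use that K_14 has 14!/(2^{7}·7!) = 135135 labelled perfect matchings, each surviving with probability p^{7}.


K_14 has 14!/(2^{7}·7!) = 135135 labelled perfect matchings.
For each such perfect matching H, let X_H = 1 if all 7 edges of H are present in G. Then P[X_H = 1] = p^{7} = (13/14)^{7} = 62748517/105413504.
By linearity of expectation: E[X] = Σ_H E[X_H] = 135135 · p^{7} = 135135 · 62748517/105413504 = 1211360120685/15059072.
Numerically: E[X] ≈ 80441.

E[X] = 135135 · (13/14)^{7} = 1211360120685/15059072 ≈ 80441.


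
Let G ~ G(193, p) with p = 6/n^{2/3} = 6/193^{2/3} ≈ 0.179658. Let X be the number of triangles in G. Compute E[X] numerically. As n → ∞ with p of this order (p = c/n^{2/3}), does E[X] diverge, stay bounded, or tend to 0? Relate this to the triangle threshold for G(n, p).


Number of potential triangles: C(193, 3) = 1179616.
Each occurs with probability p³ ≈ (0.179658)³ ≈ 5.79881339e-03.
By linearity: E[X] = C(193, 3)·p³ ≈ 1179616 · 5.79881339e-03 ≈ 6840.373057.
Since α = 2/3 < 1, p = c/n^{2/3} ≫ 1/n is above the triangle threshold p ~ 1/n. Asymptotically E[X] ~ (c³/6)·n^{3(1−α)} = (6³/6)·n^{1} → ∞; triangles are abundant w.h.p.

E[X] ≈ 6840.373057; in regime p = Θ(1/n^{2/3}) E[X] diverges (above the triangle threshold p ~ 1/n).


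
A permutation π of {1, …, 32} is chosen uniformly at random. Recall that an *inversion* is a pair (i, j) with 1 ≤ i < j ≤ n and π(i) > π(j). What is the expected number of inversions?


Write X = Σ X_I over the C(32, 2) = 496 pairs i < j, with X_I the indicator of one inversion.
There are 496 indicators.
For each fixed pair i < j, the values π(i) and π(j) are two distinct elements of {1, …, 32} in uniformly random order; by symmetry P[π(i) > π(j)] = 1/2.
By linearity: E[X] = 496 · (1/2) = C(32, 2) · (1/2) = 496/2 = 248 ≈ 248.0000.

E[X] = 248 = 248.0000.


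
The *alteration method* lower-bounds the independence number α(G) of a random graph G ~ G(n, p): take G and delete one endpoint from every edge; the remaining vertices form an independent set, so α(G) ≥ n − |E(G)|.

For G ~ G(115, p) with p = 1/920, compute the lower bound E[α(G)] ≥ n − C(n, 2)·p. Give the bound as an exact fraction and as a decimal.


E[|E(G)|] = C(115, 2)·p = 6555 · (1/920) = 57/8.
E[α(G)] ≥ n − E[|E(G)|] = 115 − 57/8 = 863/8.
Numerically: ≈ 107.875000.
(This is only a lower bound; the true E[α(G)] may be larger.)

E[α(G)] ≥ 863/8 ≈ 107.875000.


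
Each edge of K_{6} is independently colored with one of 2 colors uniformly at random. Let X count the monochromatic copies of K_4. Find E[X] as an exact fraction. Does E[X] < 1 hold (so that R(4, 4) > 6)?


E[X] = C(6, 4) · 2^{1 − 6} = 15 · 2^{−5} = 15/32.
As a reduced fraction: E[X] = 15/32 ≈ 0.46875.
Is E[X] < 1? YES.
Since E[X] < 1, there exists a 2-coloring of K_{6} with no monochromatic K_4; hence R(4, 4) > 6.

E[X] = 15/32 ≈ 0.46875; E[X] < 1, so R(4, 4) > 6.


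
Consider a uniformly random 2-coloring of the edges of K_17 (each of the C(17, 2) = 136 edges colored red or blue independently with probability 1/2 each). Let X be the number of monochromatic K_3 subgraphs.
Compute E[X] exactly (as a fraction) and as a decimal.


Let X = Σ_S X_S over the C(17, 3) = 680 subsets S of size 3, where X_S = 1 if the K_3 on S is monochromatic.
For a fixed S, the K_3 on S has C(3, 2) = 3 edges. P[all 3 edges red] = (1/2)^3, and likewise for blue, so P[monochromatic] = 2·(1/2)^3 = 2^{1 − 3} = 1/4.
Summing: E[X] = C(17, 3) · 2^{1 − 3} = 680 · 1/4 = 170.
Numerically: E[X] ≈ 170.000000.

E[X] = C(17,3)·2^(1−C(3,2)) = 170 ≈ 170.000000.


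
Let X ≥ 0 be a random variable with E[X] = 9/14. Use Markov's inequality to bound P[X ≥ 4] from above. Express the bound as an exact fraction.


μ = E[X] = 9/14, a = 4.
Markov: P[X ≥ 4] ≤ μ/a = (9/14)/4 = 9/56.
Numerically: ≈ 0.161.
(Since a = 4 > μ = 0.643, the bound 9/56 is < 1 and informative.)

P[X ≥ 4] ≤ 9/56 ≈ 0.161.


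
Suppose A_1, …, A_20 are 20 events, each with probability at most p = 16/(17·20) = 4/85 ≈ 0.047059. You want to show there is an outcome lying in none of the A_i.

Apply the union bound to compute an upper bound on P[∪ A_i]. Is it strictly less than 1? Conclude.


Union bound: P[∪_{i=1}^{20} A_i] ≤ Σ_i P[A_i] ≤ 20·p = 20·(4/85) = 16/17.
Numerically: 16/17 ≈ 0.941176.
Is 16/17 < 1? YES.
Since P[∪ A_i] ≤ 16/17 < 1, the complement has P[∩ A_i^c] ≥ 1 − 16/17 = 1/17 > 0, so some outcome avoids every A_i.

20·p = 16/17 ≈ 0.941176; existence CERTIFIED by the union bound.


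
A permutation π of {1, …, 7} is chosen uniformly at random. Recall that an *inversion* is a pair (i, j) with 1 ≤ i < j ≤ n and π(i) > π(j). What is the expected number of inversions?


Write X = Σ X_I over the C(7, 2) = 21 pairs i < j, with X_I the indicator of one inversion.
There are 21 indicators.
For each fixed pair i < j, the values π(i) and π(j) are two distinct elements of {1, …, 7} in uniformly random order; by symmetry P[π(i) > π(j)] = 1/2.
By linearity: E[X] = 21 · (1/2) = C(7, 2) · (1/2) = 21/2 = 21/2 ≈ 10.500.

E[X] = 21/2 = 10.500.


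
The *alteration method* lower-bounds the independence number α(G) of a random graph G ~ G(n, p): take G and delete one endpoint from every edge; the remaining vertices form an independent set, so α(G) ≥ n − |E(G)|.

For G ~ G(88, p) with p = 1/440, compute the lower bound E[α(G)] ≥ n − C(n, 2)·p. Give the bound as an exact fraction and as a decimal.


E[|E(G)|] = C(88, 2)·p = 3828 · (1/440) = 87/10.
E[α(G)] ≥ n − E[|E(G)|] = 88 − 87/10 = 793/10.
Numerically: ≈ 79.300.
(This is only a lower bound; the true E[α(G)] may be larger.)

E[α(G)] ≥ 793/10 ≈ 79.300.


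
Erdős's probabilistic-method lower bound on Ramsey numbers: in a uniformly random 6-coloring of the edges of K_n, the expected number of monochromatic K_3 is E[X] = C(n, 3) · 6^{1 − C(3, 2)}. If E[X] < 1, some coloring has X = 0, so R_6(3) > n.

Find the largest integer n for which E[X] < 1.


We need C(n, 3) · 6^{1 − 3} < 1, i.e. C(n, 3) < 6^{3 − 1} = 36.
Check values of n near the boundary:
  n = 3: C(3, 3) = 1; 1 < 36? YES
  n = 4: C(4, 3) = 4; 4 < 36? YES
  n = 5: C(5, 3) = 10; 10 < 36? YES
  n = 6: C(6, 3) = 20; 20 < 36? YES
  n = 7: C(7, 3) = 35; 35 < 36? YES
  n = 8: C(8, 3) = 56; 56 < 36? NO
  n = 9: C(9, 3) = 84; 84 < 36? NO
  n = 10: C(10, 3) = 120; 120 < 36? NO
The largest n with C(n, 3) < 36 is n = 7 (where E[X] = 35/36 ≈ 0.9722222). Hence R_6(3) > 7, i.e. R_6(3) ≥ 8.

Largest n = 7; hence R_6(3) > 7.


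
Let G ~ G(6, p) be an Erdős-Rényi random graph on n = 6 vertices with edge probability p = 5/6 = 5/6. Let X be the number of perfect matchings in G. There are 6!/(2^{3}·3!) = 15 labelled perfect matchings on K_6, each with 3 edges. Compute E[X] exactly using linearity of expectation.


K_6 has 6!/(2^{3}·3!) = 15 labelled perfect matchings.
For each such perfect matching H, let X_H = 1 if all 3 edges of H are present in G. Then P[X_H = 1] = p^{3} = (5/6)^{3} = 125/216.
By linearity of expectation: E[X] = Σ_H E[X_H] = 15 · p^{3} = 15 · 125/216 = 625/72.
Numerically: E[X] ≈ 8.681.

E[X] = 15 · (5/6)^{3} = 625/72 ≈ 8.681.


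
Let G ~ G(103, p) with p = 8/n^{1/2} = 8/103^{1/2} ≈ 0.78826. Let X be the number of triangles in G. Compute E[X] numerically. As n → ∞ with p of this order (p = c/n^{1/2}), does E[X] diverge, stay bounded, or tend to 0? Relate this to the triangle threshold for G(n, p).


Number of potential triangles: C(103, 3) = 176851.
Each occurs with probability p³ ≈ (0.78826)³ ≈ 4.8979475e-01.
By linearity: E[X] = C(103, 3)·p³ ≈ 176851 · 4.8979475e-01 ≈ 86620.69098.
Since α = 1/2 < 1, p = c/n^{1/2} ≫ 1/n is above the triangle threshold p ~ 1/n. Asymptotically E[X] ~ (c³/6)·n^{3(1−α)} = (8³/6)·n^{1.5} → ∞; triangles are abundant w.h.p.

E[X] ≈ 86620.69098; in regime p = Θ(1/n^{1/2}) E[X] diverges (above the triangle threshold p ~ 1/n).


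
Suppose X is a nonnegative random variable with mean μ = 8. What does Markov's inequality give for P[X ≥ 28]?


μ = E[X] = 8, a = 28.
Markov: P[X ≥ 28] ≤ μ/a = (8)/28 = 2/7.
Numerically: ≈ 0.28571.
(Since a = 28 > μ = 8.00000, the bound 2/7 is < 1 and informative.)

P[X ≥ 28] ≤ 2/7 ≈ 0.28571.


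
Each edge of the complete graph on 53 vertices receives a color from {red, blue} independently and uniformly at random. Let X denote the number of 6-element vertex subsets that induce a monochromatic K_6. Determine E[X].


Let X = Σ_S X_S over the C(53, 6) = 22957480 subsets S of size 6, where X_S = 1 if the K_6 on S is monochromatic.
For a fixed S, the K_6 on S has C(6, 2) = 15 edges. P[all 15 edges red] = (1/2)^15, and likewise for blue, so P[monochromatic] = 2·(1/2)^15 = 2^{1 − 15} = 1/16384.
Summing: E[X] = C(53, 6) · 2^{1 − 15} = 22957480 · 1/16384 = 2869685/2048.
Numerically: E[X] ≈ 1401.213.

E[X] = C(53,6)·2^(1−C(6,2)) = 2869685/2048 ≈ 1401.213.


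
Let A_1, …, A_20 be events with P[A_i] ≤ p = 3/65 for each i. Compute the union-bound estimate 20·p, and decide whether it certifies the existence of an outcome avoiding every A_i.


Union bound: P[∪_{i=1}^{20} A_i] ≤ Σ_i P[A_i] ≤ 20·p = 20·(3/65) = 12/13.
Numerically: 12/13 ≈ 0.9231.
Is 12/13 < 1? YES.
Since P[∪ A_i] ≤ 12/13 < 1, the complement has P[∩ A_i^c] ≥ 1 − 12/13 = 1/13 > 0, so some outcome avoids every A_i.

20·p = 12/13 ≈ 0.9231; existence CERTIFIED by the union bound.


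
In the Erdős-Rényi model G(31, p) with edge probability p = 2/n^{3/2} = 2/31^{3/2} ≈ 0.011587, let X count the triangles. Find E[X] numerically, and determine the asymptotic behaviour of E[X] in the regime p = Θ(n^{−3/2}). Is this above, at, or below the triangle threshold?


Number of potential triangles: C(31, 3) = 4495.
Each occurs with probability p³ ≈ (0.011587)³ ≈ 1.5558308e-06.
By linearity: E[X] = C(31, 3)·p³ ≈ 4495 · 1.5558308e-06 ≈ 0.00699.
Since α = 3/2 > 1, p = c/n^{3/2} = o(1/n) is below the triangle threshold p ~ 1/n. Asymptotically E[X] ~ (c³/6)·n^{3(1−α)} = (2³/6)·n^{-1.5} → 0, so by Markov's inequality G has no triangles w.h.p.

E[X] ≈ 0.00699; in regime p = Θ(1/n^{3/2}) E[X] tends to 0 (below the triangle threshold p ~ 1/n).


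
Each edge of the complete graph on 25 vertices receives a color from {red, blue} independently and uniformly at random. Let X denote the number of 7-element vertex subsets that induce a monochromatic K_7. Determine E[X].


Let X = Σ_S X_S over the C(25, 7) = 480700 subsets S of size 7, where X_S = 1 if the K_7 on S is monochromatic.
For a fixed S, the K_7 on S has C(7, 2) = 21 edges. P[all 21 edges red] = (1/2)^21, and likewise for blue, so P[monochromatic] = 2·(1/2)^21 = 2^{1 − 21} = 1/1048576.
By linearity: E[X] = C(25, 7) · 2^{1 − 21} = 480700 · 1/1048576 = 120175/262144.
Numerically: E[X] ≈ 0.458.

E[X] = C(25,7)·2^(1−C(7,2)) = 120175/262144 ≈ 0.458.


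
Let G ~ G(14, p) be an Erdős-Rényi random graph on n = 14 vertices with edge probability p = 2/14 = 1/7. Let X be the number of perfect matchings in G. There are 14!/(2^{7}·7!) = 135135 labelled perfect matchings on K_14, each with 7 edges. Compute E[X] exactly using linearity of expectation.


K_14 has 14!/(2^{7}·7!) = 135135 labelled perfect matchings.
For each such perfect matching H, let X_H = 1 if all 7 edges of H are present in G. Then P[X_H = 1] = p^{7} = (1/7)^{7} = 1/823543.
Summing the indicators: E[X] = Σ_H E[X_H] = 135135 · p^{7} = 135135 · 1/823543 = 19305/117649.
Numerically: E[X] ≈ 0.16409.

E[X] = 135135 · (1/7)^{7} = 19305/117649 ≈ 0.16409.


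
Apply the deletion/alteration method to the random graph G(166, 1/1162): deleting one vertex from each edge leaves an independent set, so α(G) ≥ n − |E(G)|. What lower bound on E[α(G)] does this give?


E[|E(G)|] = C(166, 2)·p = 13695 · (1/1162) = 165/14.
E[α(G)] ≥ n − E[|E(G)|] = 166 − 165/14 = 2159/14.
Numerically: ≈ 154.214.
(This is only a lower bound; the true E[α(G)] may be larger.)

E[α(G)] ≥ 2159/14 ≈ 154.214.


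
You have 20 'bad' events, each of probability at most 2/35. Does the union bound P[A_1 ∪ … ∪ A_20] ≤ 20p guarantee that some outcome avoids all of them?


Union bound: P[∪_{i=1}^{20} A_i] ≤ Σ_i P[A_i] ≤ 20·p = 20·(2/35) = 8/7.
Numerically: 8/7 ≈ 1.142857.
Is 8/7 < 1? NO.
Since the bound 8/7 is ≥ 1, the union bound is uninformative here; it does NOT by itself certify existence.

20·p = 8/7 ≈ 1.142857; existence NOT certified by the union bound.


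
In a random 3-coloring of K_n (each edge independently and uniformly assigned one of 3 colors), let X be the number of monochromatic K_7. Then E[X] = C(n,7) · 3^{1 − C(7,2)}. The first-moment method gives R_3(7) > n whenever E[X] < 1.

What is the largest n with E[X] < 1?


We need C(n, 7) · 3^{1 − 21} < 1, i.e. C(n, 7) < 3^{21 − 1} = 3486784401.
Check values of n near the boundary:
  n = 77: C(77, 7) = 2404808340; 2404808340 < 3486784401? YES
  n = 78: C(78, 7) = 2641902120; 2641902120 < 3486784401? YES
  n = 79: C(79, 7) = 2898753715; 2898753715 < 3486784401? YES
  n = 80: C(80, 7) = 3176716400; 3176716400 < 3486784401? YES
  n = 81: C(81, 7) = 3477216600; 3477216600 < 3486784401? YES
  n = 82: C(82, 7) = 3801756816; 3801756816 < 3486784401? NO
  n = 83: C(83, 7) = 4151918628; 4151918628 < 3486784401? NO
The largest n with C(n, 7) < 3486784401 is n = 81 (where E[X] = 42928600/43046721 ≈ 0.9973). Hence R_3(7) > 81, i.e. R_3(7) ≥ 82.

Largest n = 81; hence R_3(7) > 81.


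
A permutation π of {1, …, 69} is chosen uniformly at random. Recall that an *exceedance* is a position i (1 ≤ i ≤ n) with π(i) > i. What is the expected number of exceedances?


Write X = Σ_{i=1}^{69} X_i, where X_i = 1_{π(i) > i}.
For each fixed i, π(i) is uniform over {1, …, 69} (marginal of a uniform permutation), so P[π(i) > i] = (n − i)/n. Summing: Σ_{i=1}^{69} (n − i)/n = (0 + 1 + … + 68)/69 = 69(69 − 1)/(2·69) = (69 − 1)/2.
Hence E[X] = Σ_{i=1}^{69} (69 − i)/69 = 34 ≈ 34.00000.

E[X] = 34 = 34.00000.


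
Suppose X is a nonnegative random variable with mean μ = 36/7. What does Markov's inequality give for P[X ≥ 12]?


μ = E[X] = 36/7, a = 12.
Markov: P[X ≥ 12] ≤ μ/a = (36/7)/12 = 3/7.
Numerically: ≈ 0.42857.
(Since a = 12 > μ = 5.14286, the bound 3/7 is < 1 and informative.)

P[X ≥ 12] ≤ 3/7 ≈ 0.42857.


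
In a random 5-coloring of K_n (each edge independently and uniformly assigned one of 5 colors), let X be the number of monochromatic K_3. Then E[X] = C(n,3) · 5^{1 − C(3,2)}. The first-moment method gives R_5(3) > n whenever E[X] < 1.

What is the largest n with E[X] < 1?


We need C(n, 3) · 5^{1 − 3} < 1, i.e. C(n, 3) < 5^{3 − 1} = 25.
Check values of n near the boundary:
  n = 5: C(5, 3) = 10; 10 < 25? YES
  n = 6: C(6, 3) = 20; 20 < 25? YES
  n = 7: C(7, 3) = 35; 35 < 25? NO
The largest n with C(n, 3) < 25 is n = 6 (where E[X] = 4/5 ≈ 0.800). Hence R_5(3) > 6, i.e. R_5(3) ≥ 7.

Largest n = 6; hence R_5(3) > 6.


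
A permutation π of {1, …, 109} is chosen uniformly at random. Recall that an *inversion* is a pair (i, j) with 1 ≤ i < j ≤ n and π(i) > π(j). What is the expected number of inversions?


Write X = Σ X_I over the C(109, 2) = 5886 pairs i < j, with X_I the indicator of one inversion.
There are 5886 indicators.
For each fixed pair i < j, the values π(i) and π(j) are two distinct elements of {1, …, 109} in uniformly random order; by symmetry P[π(i) > π(j)] = 1/2.
By linearity: E[X] = 5886 · (1/2) = C(109, 2) · (1/2) = 5886/2 = 2943 ≈ 2943.000.

E[X] = 2943 = 2943.000.


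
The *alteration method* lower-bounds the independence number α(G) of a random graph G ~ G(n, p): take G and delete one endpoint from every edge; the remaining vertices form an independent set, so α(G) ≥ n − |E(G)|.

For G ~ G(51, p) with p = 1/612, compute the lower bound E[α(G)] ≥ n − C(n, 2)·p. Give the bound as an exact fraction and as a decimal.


E[|E(G)|] = C(51, 2)·p = 1275 · (1/612) = 25/12.
E[α(G)] ≥ n − E[|E(G)|] = 51 − 25/12 = 587/12.
Numerically: ≈ 48.917.
(This is only a lower bound; the true E[α(G)] may be larger.)

E[α(G)] ≥ 587/12 ≈ 48.917.


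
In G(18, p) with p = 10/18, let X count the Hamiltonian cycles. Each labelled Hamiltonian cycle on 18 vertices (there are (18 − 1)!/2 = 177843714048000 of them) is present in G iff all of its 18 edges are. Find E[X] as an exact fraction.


K_18 has (18 − 1)!/2 = 177843714048000 labelled Hamiltonian cycles.
For each such Hamiltonian cycle H, let X_H = 1 if all 18 edges of H are present in G. Then P[X_H = 1] = p^{18} = (5/9)^{18} = 3814697265625/150094635296999121.
By linearity of expectation: E[X] = Σ_H E[X_H] = 177843714048000 · p^{18} = 177843714048000 · 3814697265625/150094635296999121 = 930617187500000000000000/205891132094649.
Numerically: E[X] ≈ 4.52e+09.

E[X] = 177843714048000 · (5/9)^{18} = 930617187500000000000000/205891132094649 ≈ 4.52e+09.


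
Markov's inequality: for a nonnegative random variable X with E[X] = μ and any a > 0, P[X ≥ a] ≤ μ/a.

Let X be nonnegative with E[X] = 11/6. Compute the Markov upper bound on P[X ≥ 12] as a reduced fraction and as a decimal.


μ = E[X] = 11/6, a = 12.
Markov: P[X ≥ 12] ≤ μ/a = (11/6)/12 = 11/72.
Numerically: ≈ 0.153.
(Since a = 12 > μ = 1.833, the bound 11/72 is < 1 and informative.)

P[X ≥ 12] ≤ 11/72 ≈ 0.153.


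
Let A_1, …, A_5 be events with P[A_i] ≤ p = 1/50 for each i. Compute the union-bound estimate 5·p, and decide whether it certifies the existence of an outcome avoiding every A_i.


Union bound: P[∪_{i=1}^{5} A_i] ≤ Σ_i P[A_i] ≤ 5·p = 5·(1/50) = 1/10.
Numerically: 1/10 ≈ 0.10000.
Is 1/10 < 1? YES.
Since P[∪ A_i] ≤ 1/10 < 1, the complement has P[∩ A_i^c] ≥ 1 − 1/10 = 9/10 > 0, so some outcome avoids every A_i.

5·p = 1/10 ≈ 0.10000; existence CERTIFIED by the union bound.


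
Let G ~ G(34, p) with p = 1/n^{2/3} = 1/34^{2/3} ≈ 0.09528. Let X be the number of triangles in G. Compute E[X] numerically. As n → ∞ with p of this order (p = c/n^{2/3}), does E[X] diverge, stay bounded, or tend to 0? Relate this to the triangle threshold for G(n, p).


Number of potential triangles: C(34, 3) = 5984.
Each occurs with probability p³ ≈ (0.09528)³ ≈ 8.650519e-04.
By linearity: E[X] = C(34, 3)·p³ ≈ 5984 · 8.650519e-04 ≈ 5.1765.
Since α = 2/3 < 1, p = c/n^{2/3} ≫ 1/n is above the triangle threshold p ~ 1/n. Asymptotically E[X] ~ (c³/6)·n^{3(1−α)} = (1³/6)·n^{1} → ∞; triangles are abundant w.h.p.

E[X] ≈ 5.1765; in regime p = Θ(1/n^{2/3}) E[X] diverges (above the triangle threshold p ~ 1/n).


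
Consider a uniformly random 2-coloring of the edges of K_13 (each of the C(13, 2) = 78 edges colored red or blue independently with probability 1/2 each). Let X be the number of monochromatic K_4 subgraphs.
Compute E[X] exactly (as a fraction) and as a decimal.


Let X = Σ_S X_S over the C(13, 4) = 715 subsets S of size 4, where X_S = 1 if the K_4 on S is monochromatic.
For a fixed S, the K_4 on S has C(4, 2) = 6 edges. P[all 6 edges red] = (1/2)^6, and likewise for blue, so P[monochromatic] = 2·(1/2)^6 = 2^{1 − 6} = 1/32.
By linearity of expectation: E[X] = C(13, 4) · 2^{1 − 6} = 715 · 1/32 = 715/32.
Numerically: E[X] ≈ 22.3438.

E[X] = C(13,4)·2^(1−C(4,2)) = 715/32 ≈ 22.3438.


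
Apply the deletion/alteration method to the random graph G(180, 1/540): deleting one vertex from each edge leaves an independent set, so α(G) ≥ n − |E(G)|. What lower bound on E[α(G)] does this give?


E[|E(G)|] = C(180, 2)·p = 16110 · (1/540) = 179/6.
E[α(G)] ≥ n − E[|E(G)|] = 180 − 179/6 = 901/6.
Numerically: ≈ 150.16667.
(This is only a lower bound; the true E[α(G)] may be larger.)

E[α(G)] ≥ 901/6 ≈ 150.16667.


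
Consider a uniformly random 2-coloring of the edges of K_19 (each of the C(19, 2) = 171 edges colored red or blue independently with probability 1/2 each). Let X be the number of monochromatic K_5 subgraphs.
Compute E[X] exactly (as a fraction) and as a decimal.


Let X = Σ_S X_S over the C(19, 5) = 11628 subsets S of size 5, where X_S = 1 if the K_5 on S is monochromatic.
For a fixed S, the K_5 on S has C(5, 2) = 10 edges. P[all 10 edges red] = (1/2)^10, and likewise for blue, so P[monochromatic] = 2·(1/2)^10 = 2^{1 − 10} = 1/512.
By linearity of expectation: E[X] = C(19, 5) · 2^{1 − 10} = 11628 · 1/512 = 2907/128.
Numerically: E[X] ≈ 22.710938.

E[X] = C(19,5)·2^(1−C(5,2)) = 2907/128 ≈ 22.710938.


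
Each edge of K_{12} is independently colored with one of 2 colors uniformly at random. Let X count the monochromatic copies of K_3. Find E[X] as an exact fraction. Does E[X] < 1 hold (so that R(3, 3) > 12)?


E[X] = C(12, 3) · 2^{1 − 3} = 220 · 2^{−2} = 220/4.
As a reduced fraction: E[X] = 55 ≈ 55.0000.
Is E[X] < 1? NO.
Since E[X] ≥ 1, the first-moment bound is inconclusive at n = 12; it does NOT by itself certify R(3, 3) > 12.

E[X] = 55 ≈ 55.0000; E[X] ≥ 1; first-moment method inconclusive here.


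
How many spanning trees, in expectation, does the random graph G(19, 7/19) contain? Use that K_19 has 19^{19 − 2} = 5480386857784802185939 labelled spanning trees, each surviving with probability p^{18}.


K_19 has 19^{19 − 2} = 5480386857784802185939 labelled spanning trees.
For each such spanning tree H, let X_H = 1 if all 18 edges of H are present in G. Then P[X_H = 1] = p^{18} = (7/19)^{18} = 1628413597910449/104127350297911241532841.
By linearity: E[X] = Σ_H E[X_H] = 5480386857784802185939 · p^{18} = 5480386857784802185939 · 1628413597910449/104127350297911241532841 = 1628413597910449/19.
Numerically: E[X] ≈ 8.5706e+13.

E[X] = 5480386857784802185939 · (7/19)^{18} = 1628413597910449/19 ≈ 8.5706e+13.


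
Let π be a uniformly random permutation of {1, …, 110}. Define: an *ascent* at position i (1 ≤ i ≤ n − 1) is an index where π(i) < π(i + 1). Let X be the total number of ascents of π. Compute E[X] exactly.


Write X = Σ X_I over i = 1, …, 109, with X_I the indicator of one ascent.
There are 109 indicators.
For each fixed i, the pair (π(i), π(i+1)) is a uniformly random ordered pair of distinct values from {1, …, 110}; by symmetry P[π(i) < π(i+1)] = 1/2.
By linearity: E[X] = 109 · (1/2) = (110 − 1) · (1/2) = 109/2 ≈ 54.50000.

E[X] = 109/2 = 54.50000.


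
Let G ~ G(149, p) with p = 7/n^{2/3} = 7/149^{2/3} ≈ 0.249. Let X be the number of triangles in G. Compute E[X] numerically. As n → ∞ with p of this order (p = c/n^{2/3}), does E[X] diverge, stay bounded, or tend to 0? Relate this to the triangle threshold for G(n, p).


Number of potential triangles: C(149, 3) = 540274.
Each occurs with probability p³ ≈ (0.249)³ ≈ 1.54498e-02.
By linearity: E[X] = C(149, 3)·p³ ≈ 540274 · 1.54498e-02 ≈ 8347.101.
Since α = 2/3 < 1, p = c/n^{2/3} ≫ 1/n is above the triangle threshold p ~ 1/n. Asymptotically E[X] ~ (c³/6)·n^{3(1−α)} = (7³/6)·n^{1} → ∞; triangles are abundant w.h.p.

E[X] ≈ 8347.101; in regime p = Θ(1/n^{2/3}) E[X] diverges (above the triangle threshold p ~ 1/n).


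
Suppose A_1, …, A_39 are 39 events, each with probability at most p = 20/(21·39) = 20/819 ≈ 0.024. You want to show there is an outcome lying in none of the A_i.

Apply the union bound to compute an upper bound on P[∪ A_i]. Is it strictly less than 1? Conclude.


Union bound: P[∪_{i=1}^{39} A_i] ≤ Σ_i P[A_i] ≤ 39·p = 39·(20/819) = 20/21.
Numerically: 20/21 ≈ 0.952.
Is 20/21 < 1? YES.
Since P[∪ A_i] ≤ 20/21 < 1, the complement has P[∩ A_i^c] ≥ 1 − 20/21 = 1/21 > 0, so some outcome avoids every A_i.

39·p = 20/21 ≈ 0.952; existence CERTIFIED by the union bound.


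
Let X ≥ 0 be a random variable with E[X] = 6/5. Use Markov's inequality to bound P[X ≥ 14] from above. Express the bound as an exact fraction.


μ = E[X] = 6/5, a = 14.
Markov: P[X ≥ 14] ≤ μ/a = (6/5)/14 = 3/35.
Numerically: ≈ 0.0857.
(Since a = 14 > μ = 1.2000, the bound 3/35 is < 1 and informative.)

P[X ≥ 14] ≤ 3/35 ≈ 0.0857.


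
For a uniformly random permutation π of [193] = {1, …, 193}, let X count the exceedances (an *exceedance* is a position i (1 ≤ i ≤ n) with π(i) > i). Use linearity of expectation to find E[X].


Write X = Σ_{i=1}^{193} X_i, where X_i = 1_{π(i) > i}.
For each fixed i, π(i) is uniform over {1, …, 193} (marginal of a uniform permutation), so P[π(i) > i] = (n − i)/n. Summing: Σ_{i=1}^{193} (n − i)/n = (0 + 1 + … + 192)/193 = 193(193 − 1)/(2·193) = (193 − 1)/2.
Hence E[X] = Σ_{i=1}^{193} (193 − i)/193 = 96 ≈ 96.00000.

E[X] = 96 = 96.00000.


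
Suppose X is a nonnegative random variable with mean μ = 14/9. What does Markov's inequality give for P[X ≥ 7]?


μ = E[X] = 14/9, a = 7.
Markov: P[X ≥ 7] ≤ μ/a = (14/9)/7 = 2/9.
Numerically: ≈ 0.222.
(Since a = 7 > μ = 1.556, the bound 2/9 is < 1 and informative.)

P[X ≥ 7] ≤ 2/9 ≈ 0.222.


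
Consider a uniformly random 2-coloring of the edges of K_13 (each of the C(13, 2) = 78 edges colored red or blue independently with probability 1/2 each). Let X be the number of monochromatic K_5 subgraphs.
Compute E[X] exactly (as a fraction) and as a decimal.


Let X = Σ_S X_S over the C(13, 5) = 1287 subsets S of size 5, where X_S = 1 if the K_5 on S is monochromatic.
For a fixed S, the K_5 on S has C(5, 2) = 10 edges. P[all 10 edges red] = (1/2)^10, and likewise for blue, so P[monochromatic] = 2·(1/2)^10 = 2^{1 − 10} = 1/512.
Summing: E[X] = C(13, 5) · 2^{1 − 10} = 1287 · 1/512 = 1287/512.
Numerically: E[X] ≈ 2.513672.

E[X] = C(13,5)·2^(1−C(5,2)) = 1287/512 ≈ 2.513672.


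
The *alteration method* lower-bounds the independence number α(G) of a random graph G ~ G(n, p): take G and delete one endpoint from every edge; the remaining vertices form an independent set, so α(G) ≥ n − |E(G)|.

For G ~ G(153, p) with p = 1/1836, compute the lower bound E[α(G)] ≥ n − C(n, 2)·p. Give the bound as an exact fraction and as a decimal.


E[|E(G)|] = C(153, 2)·p = 11628 · (1/1836) = 19/3.
E[α(G)] ≥ n − E[|E(G)|] = 153 − 19/3 = 440/3.
Numerically: ≈ 146.66667.
(This is only a lower bound; the true E[α(G)] may be larger.)

E[α(G)] ≥ 440/3 ≈ 146.66667.


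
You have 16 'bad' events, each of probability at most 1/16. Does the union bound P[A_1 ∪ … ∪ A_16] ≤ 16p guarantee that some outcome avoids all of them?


Union bound: P[∪_{i=1}^{16} A_i] ≤ Σ_i P[A_i] ≤ 16·p = 16·(1/16) = 1.
Numerically: 1 ≈ 1.0000000.
Is 1 < 1? NO.
Since the bound 1 is ≥ 1, the union bound is uninformative here; it does NOT by itself certify existence.

16·p = 1 ≈ 1.0000000; existence NOT certified by the union bound.


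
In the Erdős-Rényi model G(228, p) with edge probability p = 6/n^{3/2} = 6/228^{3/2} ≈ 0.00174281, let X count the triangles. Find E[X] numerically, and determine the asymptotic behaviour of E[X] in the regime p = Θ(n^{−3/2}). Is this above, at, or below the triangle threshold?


Number of potential triangles: C(228, 3) = 1949476.
Each occurs with probability p³ ≈ (0.00174281)³ ≈ 5.29354903e-09.
By linearity: E[X] = C(228, 3)·p³ ≈ 1949476 · 5.29354903e-09 ≈ 0.010320.
Since α = 3/2 > 1, p = c/n^{3/2} = o(1/n) is below the triangle threshold p ~ 1/n. Asymptotically E[X] ~ (c³/6)·n^{3(1−α)} = (6³/6)·n^{-1.5} → 0, so by Markov's inequality G has no triangles w.h.p.

E[X] ≈ 0.010320; in regime p = Θ(1/n^{3/2}) E[X] tends to 0 (below the triangle threshold p ~ 1/n).


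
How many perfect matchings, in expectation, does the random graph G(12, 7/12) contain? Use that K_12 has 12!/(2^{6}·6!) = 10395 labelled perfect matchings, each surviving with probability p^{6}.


K_12 has 12!/(2^{6}·6!) = 10395 labelled perfect matchings.
For each such perfect matching H, let X_H = 1 if all 6 edges of H are present in G. Then P[X_H = 1] = p^{6} = (7/12)^{6} = 117649/2985984.
Summing the indicators: E[X] = Σ_H E[X_H] = 10395 · p^{6} = 10395 · 117649/2985984 = 45294865/110592.
Numerically: E[X] ≈ 410.

E[X] = 10395 · (7/12)^{6} = 45294865/110592 ≈ 410.


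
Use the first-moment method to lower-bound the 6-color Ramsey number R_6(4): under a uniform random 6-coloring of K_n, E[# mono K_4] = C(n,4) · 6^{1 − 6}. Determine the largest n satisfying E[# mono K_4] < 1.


We need C(n, 4) · 6^{1 − 6} < 1, i.e. C(n, 4) < 6^{6 − 1} = 7776.
Check values of n near the boundary:
  n = 17: C(17, 4) = 2380; 2380 < 7776? YES
  n = 18: C(18, 4) = 3060; 3060 < 7776? YES
  n = 19: C(19, 4) = 3876; 3876 < 7776? YES
  n = 20: C(20, 4) = 4845; 4845 < 7776? YES
  n = 21: C(21, 4) = 5985; 5985 < 7776? YES
  n = 22: C(22, 4) = 7315; 7315 < 7776? YES
  n = 23: C(23, 4) = 8855; 8855 < 7776? NO
  n = 24: C(24, 4) = 10626; 10626 < 7776? NO
The largest n with C(n, 4) < 7776 is n = 22 (where E[X] = 7315/7776 ≈ 0.9407). Hence R_6(4) > 22, i.e. R_6(4) ≥ 23.

Largest n = 22; hence R_6(4) > 22.


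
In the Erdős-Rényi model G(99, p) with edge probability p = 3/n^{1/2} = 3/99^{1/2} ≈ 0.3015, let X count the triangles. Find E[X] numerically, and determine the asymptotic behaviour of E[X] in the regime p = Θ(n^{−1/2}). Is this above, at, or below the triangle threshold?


Number of potential triangles: C(99, 3) = 156849.
Each occurs with probability p³ ≈ (0.3015)³ ≈ 2.741012e-02.
By linearity: E[X] = C(99, 3)·p³ ≈ 156849 · 2.741012e-02 ≈ 4299.2503.
Since α = 1/2 < 1, p = c/n^{1/2} ≫ 1/n is above the triangle threshold p ~ 1/n. Asymptotically E[X] ~ (c³/6)·n^{3(1−α)} = (3³/6)·n^{1.5} → ∞; triangles are abundant w.h.p.

E[X] ≈ 4299.2503; in regime p = Θ(1/n^{1/2}) E[X] diverges (above the triangle threshold p ~ 1/n).


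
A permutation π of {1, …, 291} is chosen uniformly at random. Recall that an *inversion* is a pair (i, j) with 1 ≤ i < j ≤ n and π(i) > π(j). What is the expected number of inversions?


Write X = Σ X_I over the C(291, 2) = 42195 pairs i < j, with X_I the indicator of one inversion.
There are 42195 indicators.
For each fixed pair i < j, the values π(i) and π(j) are two distinct elements of {1, …, 291} in uniformly random order; by symmetry P[π(i) > π(j)] = 1/2.
By linearity: E[X] = 42195 · (1/2) = C(291, 2) · (1/2) = 42195/2 = 42195/2 ≈ 21097.500000.

E[X] = 42195/2 = 21097.500000.


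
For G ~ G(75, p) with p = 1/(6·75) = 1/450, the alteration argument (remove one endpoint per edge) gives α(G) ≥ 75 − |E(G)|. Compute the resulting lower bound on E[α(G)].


E[|E(G)|] = C(75, 2)·p = 2775 · (1/450) = 37/6.
E[α(G)] ≥ n − E[|E(G)|] = 75 − 37/6 = 413/6.
Numerically: ≈ 68.833.
(This is only a lower bound; the true E[α(G)] may be larger.)

E[α(G)] ≥ 413/6 ≈ 68.833.


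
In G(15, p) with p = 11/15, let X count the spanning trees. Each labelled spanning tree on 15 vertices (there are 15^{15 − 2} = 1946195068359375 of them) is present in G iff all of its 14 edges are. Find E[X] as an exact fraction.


K_15 has 15^{15 − 2} = 1946195068359375 labelled spanning trees.
For each such spanning tree H, let X_H = 1 if all 14 edges of H are present in G. Then P[X_H = 1] = p^{14} = (11/15)^{14} = 379749833583241/29192926025390625.
Summing the indicators: E[X] = Σ_H E[X_H] = 1946195068359375 · p^{14} = 1946195068359375 · 379749833583241/29192926025390625 = 379749833583241/15.
Numerically: E[X] ≈ 2.53e+13.

E[X] = 1946195068359375 · (11/15)^{14} = 379749833583241/15 ≈ 2.53e+13.


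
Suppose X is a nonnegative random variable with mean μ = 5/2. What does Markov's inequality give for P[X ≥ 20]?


μ = E[X] = 5/2, a = 20.
Markov: P[X ≥ 20] ≤ μ/a = (5/2)/20 = 1/8.
Numerically: ≈ 0.125000.
(Since a = 20 > μ = 2.500000, the bound 1/8 is < 1 and informative.)

P[X ≥ 20] ≤ 1/8 ≈ 0.125000.


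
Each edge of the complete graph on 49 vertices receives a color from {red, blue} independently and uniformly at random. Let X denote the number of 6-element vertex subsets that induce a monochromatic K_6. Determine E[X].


Let X = Σ_S X_S over the C(49, 6) = 13983816 subsets S of size 6, where X_S = 1 if the K_6 on S is monochromatic.
For a fixed S, the K_6 on S has C(6, 2) = 15 edges. P[all 15 edges red] = (1/2)^15, and likewise for blue, so P[monochromatic] = 2·(1/2)^15 = 2^{1 − 15} = 1/16384.
By linearity of expectation: E[X] = C(49, 6) · 2^{1 − 15} = 13983816 · 1/16384 = 1747977/2048.
Numerically: E[X] ≈ 853.5044.

E[X] = C(49,6)·2^(1−C(6,2)) = 1747977/2048 ≈ 853.5044.


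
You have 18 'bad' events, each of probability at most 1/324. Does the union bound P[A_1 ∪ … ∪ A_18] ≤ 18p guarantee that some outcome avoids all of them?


Union bound: P[∪_{i=1}^{18} A_i] ≤ Σ_i P[A_i] ≤ 18·p = 18·(1/324) = 1/18.
Numerically: 1/18 ≈ 0.05556.
Is 1/18 < 1? YES.
Since P[∪ A_i] ≤ 1/18 < 1, the complement has P[∩ A_i^c] ≥ 1 − 1/18 = 17/18 > 0, so some outcome avoids every A_i.

18·p = 1/18 ≈ 0.05556; existence CERTIFIED by the union bound.


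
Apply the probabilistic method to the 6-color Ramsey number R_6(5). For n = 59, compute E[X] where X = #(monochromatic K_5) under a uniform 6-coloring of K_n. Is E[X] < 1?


E[X] = C(59, 5) · 6^{1 − 10} = 5006386 · 6^{−9} = 5006386/10077696.
As a reduced fraction: E[X] = 2503193/5038848 ≈ 0.497.
Is E[X] < 1? YES.
Since E[X] < 1, there exists a 6-coloring of K_{59} with no monochromatic K_5; hence R_6(5) > 59.

E[X] = 2503193/5038848 ≈ 0.497; E[X] < 1, so R_6(5) > 59.


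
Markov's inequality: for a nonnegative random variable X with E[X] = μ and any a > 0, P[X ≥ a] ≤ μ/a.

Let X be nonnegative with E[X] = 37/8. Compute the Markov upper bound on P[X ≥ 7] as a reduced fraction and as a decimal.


μ = E[X] = 37/8, a = 7.
Markov: P[X ≥ 7] ≤ μ/a = (37/8)/7 = 37/56.
Numerically: ≈ 0.660714.
(Since a = 7 > μ = 4.625000, the bound 37/56 is < 1 and informative.)

P[X ≥ 7] ≤ 37/56 ≈ 0.660714.


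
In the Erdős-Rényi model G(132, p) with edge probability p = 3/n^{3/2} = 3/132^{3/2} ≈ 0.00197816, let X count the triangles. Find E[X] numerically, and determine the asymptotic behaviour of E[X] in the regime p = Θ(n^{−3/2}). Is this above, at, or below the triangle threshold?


Number of potential triangles: C(132, 3) = 374660.
Each occurs with probability p³ ≈ (0.00197816)³ ≈ 7.74071493e-09.
By linearity: E[X] = C(132, 3)·p³ ≈ 374660 · 7.74071493e-09 ≈ 0.002900.
Since α = 3/2 > 1, p = c/n^{3/2} = o(1/n) is below the triangle threshold p ~ 1/n. Asymptotically E[X] ~ (c³/6)·n^{3(1−α)} = (3³/6)·n^{-1.5} → 0, so by Markov's inequality G has no triangles w.h.p.

E[X] ≈ 0.002900; in regime p = Θ(1/n^{3/2}) E[X] tends to 0 (below the triangle threshold p ~ 1/n).


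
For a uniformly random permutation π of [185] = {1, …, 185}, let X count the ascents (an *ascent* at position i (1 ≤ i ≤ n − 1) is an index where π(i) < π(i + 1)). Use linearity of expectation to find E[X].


Write X = Σ X_I over i = 1, …, 184, with X_I the indicator of one ascent.
There are 184 indicators.
For each fixed i, the pair (π(i), π(i+1)) is a uniformly random ordered pair of distinct values from {1, …, 185}; by symmetry P[π(i) < π(i+1)] = 1/2.
By linearity: E[X] = 184 · (1/2) = (185 − 1) · (1/2) = 92 ≈ 92.00000.

E[X] = 92 = 92.00000.


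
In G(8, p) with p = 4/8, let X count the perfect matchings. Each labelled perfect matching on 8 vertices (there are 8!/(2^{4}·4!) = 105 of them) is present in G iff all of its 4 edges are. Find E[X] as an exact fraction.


K_8 has 8!/(2^{4}·4!) = 105 labelled perfect matchings.
For each such perfect matching H, let X_H = 1 if all 4 edges of H are present in G. Then P[X_H = 1] = p^{4} = (1/2)^{4} = 1/16.
Summing the indicators: E[X] = Σ_H E[X_H] = 105 · p^{4} = 105 · 1/16 = 105/16.
Numerically: E[X] ≈ 6.56.

E[X] = 105 · (1/2)^{4} = 105/16 ≈ 6.56.


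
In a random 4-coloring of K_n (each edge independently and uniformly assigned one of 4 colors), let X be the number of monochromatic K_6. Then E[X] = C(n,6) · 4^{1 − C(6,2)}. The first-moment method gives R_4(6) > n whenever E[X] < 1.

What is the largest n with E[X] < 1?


We need C(n, 6) · 4^{1 − 15} < 1, i.e. C(n, 6) < 4^{15 − 1} = 268435456.
Check values of n near the boundary:
  n = 74: C(74, 6) = 185250786; 185250786 < 268435456? YES
  n = 75: C(75, 6) = 201359550; 201359550 < 268435456? YES
  n = 76: C(76, 6) = 218618940; 218618940 < 268435456? YES
  n = 77: C(77, 6) = 237093780; 237093780 < 268435456? YES
  n = 78: C(78, 6) = 256851595; 256851595 < 268435456? YES
  n = 79: C(79, 6) = 277962685; 277962685 < 268435456? NO
  n = 80: C(80, 6) = 300500200; 300500200 < 268435456? NO
  n = 81: C(81, 6) = 324540216; 324540216 < 268435456? NO
The largest n with C(n, 6) < 268435456 is n = 78 (where E[X] = 256851595/268435456 ≈ 0.957). Hence R_4(6) > 78, i.e. R_4(6) ≥ 79.

Largest n = 78; hence R_4(6) > 78.
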